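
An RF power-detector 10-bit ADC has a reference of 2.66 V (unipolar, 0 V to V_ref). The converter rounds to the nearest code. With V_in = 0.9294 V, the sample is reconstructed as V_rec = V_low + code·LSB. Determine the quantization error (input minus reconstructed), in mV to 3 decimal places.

-0.561 mV

LSB = 2.66/2^10 = 2.598 mV.
(0.9294 − 0)/0.00259766 = 357.7841; round gives code 358.
Code 358 maps back to 0 + 358×0.00259766 V = 0.92996094 V.
Difference: -0.000560938 V → -0.561 mV.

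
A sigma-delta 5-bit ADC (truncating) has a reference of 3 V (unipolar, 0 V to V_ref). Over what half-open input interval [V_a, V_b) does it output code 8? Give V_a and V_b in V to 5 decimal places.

LSB = 3/2^5 = 93.750 mV.
V_a = V_low + 8·LSB = 0.75 V; V_b = V_low + 9·LSB = 0.84375 V.

[0.75000 V, 0.84375 V)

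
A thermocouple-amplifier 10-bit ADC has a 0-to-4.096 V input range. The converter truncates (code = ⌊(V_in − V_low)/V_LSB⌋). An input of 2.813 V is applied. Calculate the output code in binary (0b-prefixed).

Full-scale span = 4.096 V; LSB = 4.096/2^10 = 4.000 mV.
Input sits at 703.250 steps above V_low.
Floor → code 703.
In binary (0b-prefixed): 0b1010111111.

code 0b1010111111 (decimal 703)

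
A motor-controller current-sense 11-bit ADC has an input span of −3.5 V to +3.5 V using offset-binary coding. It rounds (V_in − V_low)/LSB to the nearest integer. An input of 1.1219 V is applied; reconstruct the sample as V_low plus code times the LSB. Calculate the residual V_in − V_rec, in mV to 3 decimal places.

0.806 mV

Step size: 7 V ÷ 2^11 = 3.418 mV.
(1.1219 − (−3.5))/0.00341797 = 1352.2359; round gives code 1352.
V_rec = (−3.5) + 1352·0.00341797 = 1.1210938 V.
V_in − V_rec = 0.00080625 V = 0.806 mV.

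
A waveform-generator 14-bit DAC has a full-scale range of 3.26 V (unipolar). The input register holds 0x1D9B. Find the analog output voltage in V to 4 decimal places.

LSB = 3.26 V / 2^14 = 198.97 µV.
Code 0x1D9B = 7579 decimal.
V_out = 0 + 7579 × 0.000198975 V = 1.50803 V.

1.5080 V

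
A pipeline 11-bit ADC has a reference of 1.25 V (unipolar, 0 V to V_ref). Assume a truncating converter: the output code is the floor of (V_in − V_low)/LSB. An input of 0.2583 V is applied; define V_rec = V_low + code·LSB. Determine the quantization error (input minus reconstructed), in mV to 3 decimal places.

0.121 mV

LSB = 1.25/2^11 = 0.610 mV.
(V_in − V_low)/LSB = (0.2583 − 0)/0.000610352 = 423.1987 → code 423 (floor).
Reconstructed: 0.25817871 V.
Error = 0.2583 − 0.25817871 = 0.000121289 V = 0.121 mV.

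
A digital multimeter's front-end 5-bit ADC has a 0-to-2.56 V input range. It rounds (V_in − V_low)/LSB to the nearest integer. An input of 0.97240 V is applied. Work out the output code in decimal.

Full-scale span = 2.56 V; LSB = 2.56/2^5 = 80.000 mV.
Input sits at 12.155 steps above V_low.
So the output code is 12.

code 12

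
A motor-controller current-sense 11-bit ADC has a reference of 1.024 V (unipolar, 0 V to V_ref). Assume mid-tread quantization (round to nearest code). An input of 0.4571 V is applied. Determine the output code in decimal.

code 914

With 2048 levels over 1.024 V, one step is 0.500 mV.
(V_in − V_low)/LSB = (0.4571 − 0) / 0.0005 = 914.200.
So the output code is 914.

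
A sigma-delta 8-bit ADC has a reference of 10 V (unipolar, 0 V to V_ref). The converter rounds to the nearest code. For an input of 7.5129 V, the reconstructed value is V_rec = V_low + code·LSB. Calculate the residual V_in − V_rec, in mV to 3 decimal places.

LSB = 10/2^8 = 39.062 mV.
(7.5129 − 0)/0.0390625 = 192.3302; round gives code 192.
V_rec = 0 + 192·0.0390625 = 7.5 V.
Difference: 0.0129 V → 12.900 mV.

12.900 mV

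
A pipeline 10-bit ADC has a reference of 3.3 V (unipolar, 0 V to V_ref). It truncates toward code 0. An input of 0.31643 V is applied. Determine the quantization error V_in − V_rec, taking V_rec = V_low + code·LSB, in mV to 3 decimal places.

0.610 mV

One LSB is 3.3 V / 1024 = 3.223 mV.
(V_in − V_low)/LSB = (0.31643 − 0)/0.00322266 = 98.1892 → code 98 (floor).
Reconstructed: 0.31582031 V.
Error = 0.31643 − 0.31582031 = 0.000609687 V = 0.610 mV.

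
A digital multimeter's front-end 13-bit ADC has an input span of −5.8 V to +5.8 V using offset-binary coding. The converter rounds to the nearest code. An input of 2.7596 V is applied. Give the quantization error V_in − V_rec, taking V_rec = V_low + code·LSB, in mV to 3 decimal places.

-0.214 mV

LSB = 11.6/2^13 = 1.416 mV.
(2.7596 − (−5.8))/0.00141602 = 6044.8486; round gives code 6045.
Reconstructed: 2.7598145 V.
V_in − V_rec = -0.000214453 V = -0.214 mV.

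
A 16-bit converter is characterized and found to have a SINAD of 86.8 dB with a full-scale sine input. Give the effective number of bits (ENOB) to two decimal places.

14.13 bits

ENOB = (SINAD − 1.76) / 6.02 = (86.8 − 1.76)/6.02 = 14.126.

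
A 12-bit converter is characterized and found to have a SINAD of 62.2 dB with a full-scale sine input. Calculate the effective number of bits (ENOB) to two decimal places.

10.04 bits

ENOB = (SINAD − 1.76) / 6.02 = (62.2 − 1.76)/6.02 = 10.040.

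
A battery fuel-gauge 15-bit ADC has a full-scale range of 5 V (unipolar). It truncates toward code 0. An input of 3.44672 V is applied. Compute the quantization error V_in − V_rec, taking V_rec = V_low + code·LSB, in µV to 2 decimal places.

LSB = 5/2^15 = 152.59 µV.
(3.44672 − 0)/0.000152588 = 22588.4242; ⌊·⌋ gives code 22588.
Code 22588 maps back to 0 + 22588×0.000152588 V = 3.4466553 V.
V_in − V_rec = 6.47266e-05 V = 64.73 µV.

64.73 µV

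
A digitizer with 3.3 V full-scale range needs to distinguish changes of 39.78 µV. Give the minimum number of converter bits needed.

17 bits

Number of steps required ≥ 3.3 V / 39.78 µV = 82956.26.
Need 2^N ≥ 82956.26; 2^16 = 65536, 2^17 = 131072.
Minimum N = 17.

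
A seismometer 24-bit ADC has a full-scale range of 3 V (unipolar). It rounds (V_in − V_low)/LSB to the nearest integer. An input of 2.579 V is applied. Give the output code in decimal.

code 14422813

With 16777216 levels over 3 V, one step is 0.18 µV.
Input sits at 14422813.355 steps above V_low.
Round → code 14422813.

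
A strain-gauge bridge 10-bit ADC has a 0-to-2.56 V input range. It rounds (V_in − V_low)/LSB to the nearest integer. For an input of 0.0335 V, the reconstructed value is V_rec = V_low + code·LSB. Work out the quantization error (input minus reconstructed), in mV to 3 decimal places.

1.000 mV

Step size: 2.56 V ÷ 2^10 = 2.500 mV.
Scaled input = 13.4000 LSBs, so code = 13.
Reconstructed: 0.0325 V.
Difference: 0.001 V → 1.000 mV.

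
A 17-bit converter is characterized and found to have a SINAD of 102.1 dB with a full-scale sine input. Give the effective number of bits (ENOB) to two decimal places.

16.67 bits

ENOB = (SINAD − 1.76) / 6.02 = (102.1 − 1.76)/6.02 = 16.668.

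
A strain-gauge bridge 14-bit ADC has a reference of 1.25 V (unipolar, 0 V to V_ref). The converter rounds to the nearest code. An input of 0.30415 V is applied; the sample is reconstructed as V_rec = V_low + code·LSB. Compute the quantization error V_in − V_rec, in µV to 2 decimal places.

One LSB is 1.25 V / 16384 = 76.29 µV.
Scaled input = 3986.5549 LSBs, so code = 3987.
Reconstructed: 0.30418396 V.
Error = 0.30415 − 0.30418396 = -3.396e-05 V = -33.96 µV.

-33.96 µV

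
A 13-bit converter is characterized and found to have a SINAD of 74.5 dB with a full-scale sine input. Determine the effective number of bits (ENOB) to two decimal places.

12.08 bits

ENOB = (SINAD − 1.76) / 6.02 = (74.5 − 1.76)/6.02 = 12.083.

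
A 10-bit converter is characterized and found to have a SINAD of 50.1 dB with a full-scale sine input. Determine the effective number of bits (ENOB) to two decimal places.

ENOB = (SINAD − 1.76) / 6.02 = (50.1 − 1.76)/6.02 = 8.030.

8.03 bits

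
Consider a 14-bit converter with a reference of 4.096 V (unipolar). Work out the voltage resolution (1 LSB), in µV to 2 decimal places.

250.00 µV

Full-scale span = 4.096 V.
LSB = 4.096 / 2^14 = 4.096 / 16384 = 0.00025 V = 250.00 µV.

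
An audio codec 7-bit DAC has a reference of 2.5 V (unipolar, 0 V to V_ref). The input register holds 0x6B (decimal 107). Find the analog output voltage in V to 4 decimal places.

2.0898 V

LSB = 2.5 V / 2^7 = 19.531 mV.
Code 0x6B = 107 decimal.
V_out = 0 + 107 × 0.0195312 V = 2.08984 V.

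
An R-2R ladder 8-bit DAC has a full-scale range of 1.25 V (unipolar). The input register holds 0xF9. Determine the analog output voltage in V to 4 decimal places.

LSB = 1.25 V / 2^8 = 4.883 mV.
Code 0xF9 = 249 decimal.
V_out = 0 + 249 × 0.00488281 V = 1.21582 V.

1.2158 V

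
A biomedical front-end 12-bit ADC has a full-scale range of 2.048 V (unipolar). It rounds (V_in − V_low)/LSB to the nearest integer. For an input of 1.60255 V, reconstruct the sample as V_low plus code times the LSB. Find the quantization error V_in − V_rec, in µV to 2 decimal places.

50.00 µV

One LSB is 2.048 V / 4096 = 0.500 mV.
(V_in − V_low)/LSB = (1.60255 − 0)/0.0005 = 3205.1000 → code 3205 (round).
Reconstructed: 1.6025 V.
Difference: 5e-05 V → 50.00 µV.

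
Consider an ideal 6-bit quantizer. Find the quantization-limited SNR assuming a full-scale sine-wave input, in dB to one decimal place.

37.9 dB

SNR ≈ 6.02·N + 1.76 dB = 6.02·6 + 1.76 = 37.88 dB.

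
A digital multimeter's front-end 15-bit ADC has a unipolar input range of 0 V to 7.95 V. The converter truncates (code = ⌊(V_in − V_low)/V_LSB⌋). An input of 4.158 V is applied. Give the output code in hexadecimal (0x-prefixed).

code 0x42F2 (decimal 17138)

With 32768 levels over 7.95 V, one step is 242.61 µV.
Input sits at 17138.282 steps above V_low.
Floor → code 17138.
In hexadecimal (0x-prefixed): 0x42F2.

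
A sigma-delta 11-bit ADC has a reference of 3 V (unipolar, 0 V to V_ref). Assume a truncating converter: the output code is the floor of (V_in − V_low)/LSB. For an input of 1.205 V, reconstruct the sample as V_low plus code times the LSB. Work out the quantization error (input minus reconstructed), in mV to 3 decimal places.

LSB = 3/2^11 = 1.465 mV.
(1.205 − 0)/0.00146484 = 822.6133; ⌊·⌋ gives code 822.
Code 822 maps back to 0 + 822×0.00146484 V = 1.2041016 V.
Difference: 0.000898438 V → 0.898 mV.

0.898 mV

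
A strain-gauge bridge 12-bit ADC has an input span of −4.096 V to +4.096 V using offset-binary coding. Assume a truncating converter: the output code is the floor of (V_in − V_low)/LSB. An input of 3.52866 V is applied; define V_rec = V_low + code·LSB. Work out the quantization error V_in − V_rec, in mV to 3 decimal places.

Step size: 8.192 V ÷ 2^12 = 2.000 mV.
(3.52866 − (−4.096))/0.002 = 3812.3300; ⌊·⌋ gives code 3812.
Code 3812 maps back to (−4.096) + 3812×0.002 V = 3.528 V.
Error = 3.52866 − 3.528 = 0.00066 V = 0.660 mV.

0.660 mV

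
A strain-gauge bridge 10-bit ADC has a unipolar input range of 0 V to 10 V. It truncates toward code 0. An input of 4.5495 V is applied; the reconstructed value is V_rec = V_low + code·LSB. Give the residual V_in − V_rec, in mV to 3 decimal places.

LSB = 10/2^10 = 9.766 mV.
(V_in − V_low)/LSB = (4.5495 − 0)/0.00976562 = 465.8688 → code 465 (floor).
Reconstructed: 4.5410156 V.
Error = 4.5495 − 4.5410156 = 0.00848438 V = 8.484 mV.

8.484 mV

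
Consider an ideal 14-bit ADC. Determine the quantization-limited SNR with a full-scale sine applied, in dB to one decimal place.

86.0 dB

SNR ≈ 6.02·N + 1.76 dB = 6.02·14 + 1.76 = 86.04 dB.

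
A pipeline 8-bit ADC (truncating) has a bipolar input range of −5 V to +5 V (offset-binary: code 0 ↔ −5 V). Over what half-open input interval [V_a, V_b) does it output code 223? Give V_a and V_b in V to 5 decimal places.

LSB = 10/2^8 = 39.062 mV.
V_a = V_low + 223·LSB = 3.71094 V; V_b = V_low + 224·LSB = 3.75 V.

[3.71094 V, 3.75000 V)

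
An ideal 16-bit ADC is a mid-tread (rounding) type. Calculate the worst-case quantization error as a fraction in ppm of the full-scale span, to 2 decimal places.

7.63 ppm

Rounding → worst-case error = ½ LSB = V_FS/2^17, so 1e+06/131072 = 7.62939 ppm of full scale.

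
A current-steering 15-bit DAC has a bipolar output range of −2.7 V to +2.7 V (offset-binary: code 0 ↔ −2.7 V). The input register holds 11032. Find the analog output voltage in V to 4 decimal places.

-0.8820 V

LSB = 5.4 V / 2^15 = 164.79 µV.
V_out = (−2.7) + 11032 × 0.000164795 V = -0.881982 V.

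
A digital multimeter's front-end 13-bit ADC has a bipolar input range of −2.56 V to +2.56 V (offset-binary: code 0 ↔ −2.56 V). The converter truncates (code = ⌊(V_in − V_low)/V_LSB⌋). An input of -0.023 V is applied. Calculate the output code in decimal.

code 4059

With 8192 levels over 5.12 V, one step is 0.625 mV.
(V_in − V_low)/LSB = (-0.023 − (−2.56)) / 0.000625 = 4059.200.
So the output code is 4059.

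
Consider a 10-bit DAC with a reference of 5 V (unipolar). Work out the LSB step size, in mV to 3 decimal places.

Full-scale span = 5 V.
LSB = 5 / 2^10 = 5 / 1024 = 0.00488281 V = 4.883 mV.

4.883 mV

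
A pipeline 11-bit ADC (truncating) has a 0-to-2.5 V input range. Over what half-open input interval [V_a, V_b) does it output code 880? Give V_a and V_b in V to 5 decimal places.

LSB = 2.5/2^11 = 1.221 mV.
V_a = V_low + 880·LSB = 1.07422 V; V_b = V_low + 881·LSB = 1.07544 V.

[1.07422 V, 1.07544 V)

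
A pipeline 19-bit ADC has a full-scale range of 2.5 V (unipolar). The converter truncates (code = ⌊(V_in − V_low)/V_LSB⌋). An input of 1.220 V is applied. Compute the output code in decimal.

code 255852

LSB = 2.5 V / 524288 = 4.77 µV.
Input sits at 255852.544 steps above V_low.
⌊·⌋(255852.544) = 255852.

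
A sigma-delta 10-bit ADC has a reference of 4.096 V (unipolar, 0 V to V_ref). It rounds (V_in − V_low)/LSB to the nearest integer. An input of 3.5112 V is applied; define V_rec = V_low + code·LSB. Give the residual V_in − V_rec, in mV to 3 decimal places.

Step size: 4.096 V ÷ 2^10 = 4.000 mV.
Scaled input = 877.8000 LSBs, so code = 878.
V_rec = 0 + 878·0.004 = 3.512 V.
Error = 3.5112 − 3.512 = -0.0008 V = -0.800 mV.

-0.800 mV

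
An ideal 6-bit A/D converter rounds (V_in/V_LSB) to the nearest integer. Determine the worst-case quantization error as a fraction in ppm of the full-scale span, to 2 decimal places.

Rounding → worst-case error = ½ LSB = V_FS/2^7, so 1e+06/128 = 7812.5 ppm of full scale.

7812.50 ppm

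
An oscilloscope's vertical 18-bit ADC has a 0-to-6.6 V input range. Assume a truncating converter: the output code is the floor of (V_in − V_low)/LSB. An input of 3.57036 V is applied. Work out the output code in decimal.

Full-scale span = 6.6 V; LSB = 6.6/2^18 = 25.18 µV.
(3.57036 − 0) / 2.5177e-05 = 141810.371 LSBs.
⌊·⌋(141810.371) = 141810.

code 141810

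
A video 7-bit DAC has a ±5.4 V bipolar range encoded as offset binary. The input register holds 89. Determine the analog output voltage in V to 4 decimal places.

2.1094 V

LSB = 10.8 V / 2^7 = 84.375 mV.
V_out = (−5.4) + 89 × 0.084375 V = 2.10938 V.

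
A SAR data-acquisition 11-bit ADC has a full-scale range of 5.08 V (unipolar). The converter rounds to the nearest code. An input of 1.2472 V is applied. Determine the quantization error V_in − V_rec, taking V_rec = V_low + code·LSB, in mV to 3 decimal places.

Step size: 5.08 V ÷ 2^11 = 2.480 mV.
(V_in − V_low)/LSB = (1.2472 − 0)/0.00248047 = 502.8082 → code 503 (round).
Code 503 maps back to 0 + 503×0.00248047 V = 1.2476758 V.
V_in − V_rec = -0.000475781 V = -0.476 mV.

-0.476 mV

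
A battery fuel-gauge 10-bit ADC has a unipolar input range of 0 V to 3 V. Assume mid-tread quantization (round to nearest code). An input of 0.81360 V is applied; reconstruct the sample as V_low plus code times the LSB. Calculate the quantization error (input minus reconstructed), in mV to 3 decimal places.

Step size: 3 V ÷ 2^10 = 2.930 mV.
(V_in − V_low)/LSB = (0.81360 − 0)/0.00292969 = 277.7088 → code 278 (round).
V_rec = 0 + 278·0.00292969 = 0.81445312 V.
Error = 0.81360 − 0.81445312 = -0.000853125 V = -0.853 mV.

-0.853 mV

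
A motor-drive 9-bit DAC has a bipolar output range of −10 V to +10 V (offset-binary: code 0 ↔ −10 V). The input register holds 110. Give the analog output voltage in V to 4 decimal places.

LSB = 20 V / 2^9 = 39.062 mV.
V_out = (−10) + 110 × 0.0390625 V = -5.70312 V.

-5.7031 V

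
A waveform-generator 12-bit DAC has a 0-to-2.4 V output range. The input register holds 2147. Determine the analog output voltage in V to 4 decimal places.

LSB = 2.4 V / 2^12 = 0.586 mV.
V_out = 0 + 2147 × 0.000585937 V = 1.25801 V.

1.2580 V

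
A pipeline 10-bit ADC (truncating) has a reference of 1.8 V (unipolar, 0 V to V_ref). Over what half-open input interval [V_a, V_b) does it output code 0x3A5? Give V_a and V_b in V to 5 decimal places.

LSB = 1.8/2^10 = 1.758 mV.
Code 0x3A5 = 933 decimal.
V_a = V_low + 933·LSB = 1.64004 V; V_b = V_low + 934·LSB = 1.6418 V.

[1.64004 V, 1.64180 V)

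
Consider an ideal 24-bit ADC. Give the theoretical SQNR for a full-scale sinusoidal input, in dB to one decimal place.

146.2 dB

SNR ≈ 6.02·N + 1.76 dB = 6.02·24 + 1.76 = 146.24 dB.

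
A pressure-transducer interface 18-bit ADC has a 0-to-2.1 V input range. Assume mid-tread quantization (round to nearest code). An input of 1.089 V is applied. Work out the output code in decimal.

code 135940

Full-scale span = 2.1 V; LSB = 2.1/2^18 = 8.01 µV.
(V_in − V_low)/LSB = (1.089 − 0) / 8.01086e-06 = 135940.389.
round(135940.389) = 135940.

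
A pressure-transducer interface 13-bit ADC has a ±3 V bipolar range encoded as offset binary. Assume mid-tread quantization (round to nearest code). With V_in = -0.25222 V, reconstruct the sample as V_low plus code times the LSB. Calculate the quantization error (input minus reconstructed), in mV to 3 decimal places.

Step size: 6 V ÷ 2^13 = 0.732 mV.
(V_in − V_low)/LSB = (-0.25222 − (−3))/0.000732422 = 3751.6356 → code 3752 (round).
V_rec = (−3) + 3752·0.000732422 = -0.25195312 V.
V_in − V_rec = -0.000266875 V = -0.267 mV.

-0.267 mV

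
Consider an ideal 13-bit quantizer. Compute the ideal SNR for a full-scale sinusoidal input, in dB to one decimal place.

80.0 dB

SNR ≈ 6.02·N + 1.76 dB = 6.02·13 + 1.76 = 80.02 dB.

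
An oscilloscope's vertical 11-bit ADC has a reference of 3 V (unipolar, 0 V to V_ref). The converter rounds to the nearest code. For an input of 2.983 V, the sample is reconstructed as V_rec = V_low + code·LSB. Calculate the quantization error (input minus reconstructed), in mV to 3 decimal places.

Step size: 3 V ÷ 2^11 = 1.465 mV.
(V_in − V_low)/LSB = (2.983 − 0)/0.00146484 = 2036.3947 → code 2036 (round).
V_rec = 0 + 2036·0.00146484 = 2.9824219 V.
Difference: 0.000578125 V → 0.578 mV.

0.578 mV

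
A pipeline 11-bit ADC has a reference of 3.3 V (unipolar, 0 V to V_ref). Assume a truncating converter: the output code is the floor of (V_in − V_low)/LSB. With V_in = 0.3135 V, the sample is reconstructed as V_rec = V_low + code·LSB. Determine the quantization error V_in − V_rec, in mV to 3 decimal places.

LSB = 3.3/2^11 = 1.611 mV.
(V_in − V_low)/LSB = (0.3135 − 0)/0.00161133 = 194.5600 → code 194 (floor).
Code 194 maps back to 0 + 194×0.00161133 V = 0.31259766 V.
Difference: 0.000902344 V → 0.902 mV.

0.902 mV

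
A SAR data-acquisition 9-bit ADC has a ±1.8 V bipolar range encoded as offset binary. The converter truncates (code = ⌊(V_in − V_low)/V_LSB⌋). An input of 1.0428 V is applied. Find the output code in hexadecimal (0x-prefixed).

code 0x194 (decimal 404)

Full-scale span = 3.6 V; LSB = 3.6/2^9 = 7.031 mV.
(V_in − V_low)/LSB = (1.0428 − (−1.8)) / 0.00703125 = 404.309.
So the output code is 404.
In hexadecimal (0x-prefixed): 0x194.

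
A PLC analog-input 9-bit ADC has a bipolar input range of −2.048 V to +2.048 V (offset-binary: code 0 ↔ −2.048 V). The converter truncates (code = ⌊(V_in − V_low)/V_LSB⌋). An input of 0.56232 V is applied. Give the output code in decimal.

code 326

With 512 levels over 4.096 V, one step is 8.000 mV.
Input sits at 326.290 steps above V_low.
Floor → code 326.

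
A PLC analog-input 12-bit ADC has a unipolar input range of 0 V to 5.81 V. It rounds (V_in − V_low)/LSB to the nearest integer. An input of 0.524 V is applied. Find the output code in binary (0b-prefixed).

code 0b101110001 (decimal 369)

Full-scale span = 5.81 V; LSB = 5.81/2^12 = 1.418 mV.
Input sits at 369.415 steps above V_low.
So the output code is 369.
In binary (0b-prefixed): 0b101110001.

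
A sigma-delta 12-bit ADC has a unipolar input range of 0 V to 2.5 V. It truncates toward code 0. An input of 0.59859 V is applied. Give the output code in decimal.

LSB = 2.5 V / 4096 = 0.610 mV.
Input sits at 980.730 steps above V_low.
Floor → code 980.

code 980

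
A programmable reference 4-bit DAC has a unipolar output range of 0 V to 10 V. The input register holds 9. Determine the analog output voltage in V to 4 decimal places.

LSB = 10 V / 2^4 = 0.6250 V.
V_out = 0 + 9 × 0.625 V = 5.625 V.

5.6250 V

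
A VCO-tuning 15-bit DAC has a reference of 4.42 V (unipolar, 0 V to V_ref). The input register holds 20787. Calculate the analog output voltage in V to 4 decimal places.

LSB = 4.42 V / 2^15 = 134.89 µV.
V_out = 0 + 20787 × 0.000134888 V = 2.80391 V.

2.8039 V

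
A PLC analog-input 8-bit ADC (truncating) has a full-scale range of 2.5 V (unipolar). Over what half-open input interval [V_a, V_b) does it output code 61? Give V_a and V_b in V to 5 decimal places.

[0.59570 V, 0.60547 V)

LSB = 2.5/2^8 = 9.766 mV.
V_a = V_low + 61·LSB = 0.595703 V; V_b = V_low + 62·LSB = 0.605469 V.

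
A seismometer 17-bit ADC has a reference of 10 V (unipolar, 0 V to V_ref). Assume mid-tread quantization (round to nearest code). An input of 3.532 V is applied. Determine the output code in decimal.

code 46295

With 131072 levels over 10 V, one step is 76.29 µV.
(3.532 − 0) / 7.62939e-05 = 46294.630 LSBs.
Round → code 46295.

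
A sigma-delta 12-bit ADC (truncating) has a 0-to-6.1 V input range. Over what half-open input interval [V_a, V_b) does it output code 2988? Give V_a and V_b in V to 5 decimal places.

LSB = 6.1/2^12 = 1.489 mV.
V_a = V_low + 2988·LSB = 4.4499 V; V_b = V_low + 2989·LSB = 4.45139 V.

[4.44990 V, 4.45139 V)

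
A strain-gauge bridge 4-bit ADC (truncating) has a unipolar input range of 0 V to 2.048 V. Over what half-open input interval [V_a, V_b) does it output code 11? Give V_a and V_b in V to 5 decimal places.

[1.40800 V, 1.53600 V)

LSB = 2.048/2^4 = 128.000 mV.
V_a = V_low + 11·LSB = 1.408 V; V_b = V_low + 12·LSB = 1.536 V.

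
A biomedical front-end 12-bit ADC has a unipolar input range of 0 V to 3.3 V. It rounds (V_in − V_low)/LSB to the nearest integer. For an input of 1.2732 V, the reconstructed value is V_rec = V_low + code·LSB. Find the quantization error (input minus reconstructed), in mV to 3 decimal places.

One LSB is 3.3 V / 4096 = 0.806 mV.
(1.2732 − 0)/0.000805664 = 1580.3113; round gives code 1580.
V_rec = 0 + 1580·0.000805664 = 1.2729492 V.
Difference: 0.000250781 V → 0.251 mV.

0.251 mV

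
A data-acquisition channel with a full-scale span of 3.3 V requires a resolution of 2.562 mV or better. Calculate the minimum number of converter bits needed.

11 bits

Number of steps required ≥ 3.3 V / 2.562 mV = 1288.06.
Need 2^N ≥ 1288.06; 2^10 = 1024, 2^11 = 2048.
Minimum N = 11.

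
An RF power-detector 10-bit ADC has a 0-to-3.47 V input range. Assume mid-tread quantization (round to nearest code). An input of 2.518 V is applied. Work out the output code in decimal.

code 743

With 1024 levels over 3.47 V, one step is 3.389 mV.
(V_in − V_low)/LSB = (2.518 − 0) / 0.00338867 = 743.064.
So the output code is 743.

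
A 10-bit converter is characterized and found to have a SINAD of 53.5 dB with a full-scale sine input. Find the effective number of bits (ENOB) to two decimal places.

8.59 bits

ENOB = (SINAD − 1.76) / 6.02 = (53.5 − 1.76)/6.02 = 8.595.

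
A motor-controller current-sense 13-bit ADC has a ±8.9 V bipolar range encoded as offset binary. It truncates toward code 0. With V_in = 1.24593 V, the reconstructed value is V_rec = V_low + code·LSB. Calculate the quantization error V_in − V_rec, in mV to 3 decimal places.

0.886 mV

One LSB is 17.8 V / 8192 = 2.173 mV.
(V_in − V_low)/LSB = (1.24593 − (−8.9))/0.00217285 = 4669.4078 → code 4669 (floor).
V_rec = (−8.9) + 4669·0.00217285 = 1.2450439 V.
Error = 1.24593 − 1.2450439 = 0.000886055 V = 0.886 mV.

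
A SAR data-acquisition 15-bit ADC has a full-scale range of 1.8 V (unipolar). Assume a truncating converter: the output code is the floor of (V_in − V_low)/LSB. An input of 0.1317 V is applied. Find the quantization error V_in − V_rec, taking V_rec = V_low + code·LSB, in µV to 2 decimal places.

Step size: 1.8 V ÷ 2^15 = 54.93 µV.
(V_in − V_low)/LSB = (0.1317 − 0)/5.49316e-05 = 2397.5253 → code 2397 (floor).
V_rec = 0 + 2397·5.49316e-05 = 0.13167114 V.
V_in − V_rec = 2.88574e-05 V = 28.86 µV.

28.86 µV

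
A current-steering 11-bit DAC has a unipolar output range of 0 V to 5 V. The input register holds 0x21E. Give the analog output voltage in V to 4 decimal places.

LSB = 5 V / 2^11 = 2.441 mV.
Code 0x21E = 542 decimal.
V_out = 0 + 542 × 0.00244141 V = 1.32324 V.

1.3232 V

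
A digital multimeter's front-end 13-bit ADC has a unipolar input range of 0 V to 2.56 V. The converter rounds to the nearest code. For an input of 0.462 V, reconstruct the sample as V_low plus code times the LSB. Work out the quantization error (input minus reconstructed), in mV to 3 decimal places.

0.125 mV

Step size: 2.56 V ÷ 2^13 = 312.50 µV.
Scaled input = 1478.4000 LSBs, so code = 1478.
Code 1478 maps back to 0 + 1478×0.0003125 V = 0.461875 V.
V_in − V_rec = 0.000125 V = 0.125 mV.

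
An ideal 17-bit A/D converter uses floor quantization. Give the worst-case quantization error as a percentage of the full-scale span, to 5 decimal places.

0.00076 %

Truncating → worst-case error = 1 LSB = V_FS/2^17, so 100/131072 = 0.000762939 % of full scale.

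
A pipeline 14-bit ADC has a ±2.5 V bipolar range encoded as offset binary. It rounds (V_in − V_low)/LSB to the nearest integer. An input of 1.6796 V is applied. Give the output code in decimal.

LSB = 5 V / 16384 = 305.18 µV.
(V_in − V_low)/LSB = (1.6796 − (−2.5)) / 0.000305176 = 13695.713.
round(13695.713) = 13696.

code 13696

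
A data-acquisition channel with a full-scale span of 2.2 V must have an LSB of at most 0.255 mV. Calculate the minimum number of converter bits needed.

Number of steps required ≥ 2.2 V / 0.255 mV = 8627.45.
Need 2^N ≥ 8627.45; 2^13 = 8192, 2^14 = 16384.
Minimum N = 14.

14 bits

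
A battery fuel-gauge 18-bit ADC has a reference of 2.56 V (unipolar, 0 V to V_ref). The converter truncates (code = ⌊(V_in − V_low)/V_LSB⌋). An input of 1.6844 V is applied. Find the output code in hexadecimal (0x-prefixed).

code 0x2A1C2 (decimal 172482)

LSB = 2.56 V / 262144 = 9.77 µV.
Input sits at 172482.560 steps above V_low.
Floor → code 172482.
In hexadecimal (0x-prefixed): 0x2A1C2.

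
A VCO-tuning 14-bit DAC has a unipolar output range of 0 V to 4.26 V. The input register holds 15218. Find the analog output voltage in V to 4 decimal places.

LSB = 4.26 V / 2^14 = 260.01 µV.
V_out = 0 + 15218 × 0.00026001 V = 3.95683 V.

3.9568 V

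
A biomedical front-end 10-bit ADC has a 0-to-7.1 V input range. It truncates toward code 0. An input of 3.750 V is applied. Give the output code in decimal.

code 540

LSB = 7.1 V / 1024 = 6.934 mV.
(V_in − V_low)/LSB = (3.750 − 0) / 0.00693359 = 540.845.
So the output code is 540.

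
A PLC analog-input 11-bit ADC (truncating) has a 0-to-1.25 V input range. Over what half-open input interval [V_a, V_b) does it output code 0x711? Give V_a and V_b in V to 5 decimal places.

LSB = 1.25/2^11 = 0.610 mV.
Code 0x711 = 1809 decimal.
V_a = V_low + 1809·LSB = 1.10413 V; V_b = V_low + 1810·LSB = 1.10474 V.

[1.10413 V, 1.10474 V)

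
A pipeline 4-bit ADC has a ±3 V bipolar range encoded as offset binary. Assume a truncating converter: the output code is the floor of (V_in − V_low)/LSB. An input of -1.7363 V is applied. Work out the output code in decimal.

code 3

With 16 levels over 6 V, one step is 375.000 mV.
Input sits at 3.370 steps above V_low.
So the output code is 3.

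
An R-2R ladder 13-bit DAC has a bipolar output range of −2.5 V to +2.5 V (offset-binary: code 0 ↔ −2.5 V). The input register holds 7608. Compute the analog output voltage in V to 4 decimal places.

2.1436 V

LSB = 5 V / 2^13 = 0.610 mV.
V_out = (−2.5) + 7608 × 0.000610352 V = 2.14355 V.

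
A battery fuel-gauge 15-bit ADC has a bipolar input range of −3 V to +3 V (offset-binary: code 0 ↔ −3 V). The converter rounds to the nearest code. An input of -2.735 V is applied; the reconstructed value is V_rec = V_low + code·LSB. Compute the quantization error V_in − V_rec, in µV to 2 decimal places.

Step size: 6 V ÷ 2^15 = 183.11 µV.
(-2.735 − (−3))/0.000183105 = 1447.2533; round gives code 1447.
Code 1447 maps back to (−3) + 1447×0.000183105 V = -2.7350464 V.
Difference: 4.63867e-05 V → 46.39 µV.

46.39 µV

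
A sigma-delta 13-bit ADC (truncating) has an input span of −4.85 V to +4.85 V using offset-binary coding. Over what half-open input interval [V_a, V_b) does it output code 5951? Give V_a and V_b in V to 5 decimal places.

LSB = 9.7/2^13 = 1.184 mV.
V_a = V_low + 5951·LSB = 2.19647 V; V_b = V_low + 5952·LSB = 2.19766 V.

[2.19647 V, 2.19766 V)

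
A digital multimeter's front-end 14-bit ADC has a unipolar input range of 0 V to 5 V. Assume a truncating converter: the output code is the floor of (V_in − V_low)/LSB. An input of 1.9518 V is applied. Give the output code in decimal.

LSB = 5 V / 16384 = 305.18 µV.
(V_in − V_low)/LSB = (1.9518 − 0) / 0.000305176 = 6395.658.
⌊·⌋(6395.658) = 6395.

code 6395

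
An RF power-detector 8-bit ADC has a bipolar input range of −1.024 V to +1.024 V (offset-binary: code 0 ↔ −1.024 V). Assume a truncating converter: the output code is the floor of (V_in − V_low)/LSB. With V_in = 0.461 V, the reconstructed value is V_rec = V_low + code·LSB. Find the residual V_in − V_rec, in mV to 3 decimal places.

Step size: 2.048 V ÷ 2^8 = 8.000 mV.
Scaled input = 185.6250 LSBs, so code = 185.
V_rec = (−1.024) + 185·0.008 = 0.456 V.
Difference: 0.005 V → 5.000 mV.

5.000 mV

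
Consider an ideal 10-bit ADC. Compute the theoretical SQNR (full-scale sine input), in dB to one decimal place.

SNR ≈ 6.02·N + 1.76 dB = 6.02·10 + 1.76 = 61.96 dB.

62.0 dB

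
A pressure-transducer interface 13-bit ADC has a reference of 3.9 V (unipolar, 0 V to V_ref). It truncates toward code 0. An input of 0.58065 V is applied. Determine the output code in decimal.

code 1219

With 8192 levels over 3.9 V, one step is 476.07 µV.
(V_in − V_low)/LSB = (0.58065 − 0) / 0.000476074 = 1219.663.
⌊·⌋(1219.663) = 1219.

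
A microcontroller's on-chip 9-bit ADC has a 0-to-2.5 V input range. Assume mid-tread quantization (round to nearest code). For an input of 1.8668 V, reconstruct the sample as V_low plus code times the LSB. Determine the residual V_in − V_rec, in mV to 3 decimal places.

1.566 mV

LSB = 2.5/2^9 = 4.883 mV.
Scaled input = 382.3206 LSBs, so code = 382.
Reconstructed: 1.8652344 V.
V_in − V_rec = 0.00156562 V = 1.566 mV.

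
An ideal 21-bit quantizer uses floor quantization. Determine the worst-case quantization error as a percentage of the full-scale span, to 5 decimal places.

0.00005 %

Truncating → worst-case error = 1 LSB = V_FS/2^21, so 100/2097152 = 4.76837e-05 % of full scale.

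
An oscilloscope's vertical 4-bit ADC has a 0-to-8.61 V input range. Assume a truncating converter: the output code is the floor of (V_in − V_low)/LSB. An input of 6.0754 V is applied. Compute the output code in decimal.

code 11

Full-scale span = 8.61 V; LSB = 8.61/2^4 = 0.5381 V.
(6.0754 − 0) / 0.538125 = 11.290 LSBs.
Floor → code 11.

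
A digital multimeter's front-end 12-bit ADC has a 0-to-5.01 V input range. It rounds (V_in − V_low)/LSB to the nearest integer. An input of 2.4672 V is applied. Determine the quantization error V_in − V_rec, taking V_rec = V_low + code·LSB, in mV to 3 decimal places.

0.117 mV

LSB = 5.01/2^12 = 1.223 mV.
(V_in − V_low)/LSB = (2.4672 − 0)/0.00122314 = 2017.0960 → code 2017 (round).
V_rec = 0 + 2017·0.00122314 = 2.4670825 V.
Error = 2.4672 − 2.4670825 = 0.00011748 V = 0.117 mV.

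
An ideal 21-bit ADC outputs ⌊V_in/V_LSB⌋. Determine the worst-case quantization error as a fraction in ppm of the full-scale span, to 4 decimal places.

Truncating → worst-case error = 1 LSB = V_FS/2^21, so 1e+06/2097152 = 0.476837 ppm of full scale.

0.4768 ppm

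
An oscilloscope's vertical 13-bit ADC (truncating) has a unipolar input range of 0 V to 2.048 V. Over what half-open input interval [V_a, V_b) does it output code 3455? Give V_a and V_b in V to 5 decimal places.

[0.86375 V, 0.86400 V)

LSB = 2.048/2^13 = 250.00 µV.
V_a = V_low + 3455·LSB = 0.86375 V; V_b = V_low + 3456·LSB = 0.864 V.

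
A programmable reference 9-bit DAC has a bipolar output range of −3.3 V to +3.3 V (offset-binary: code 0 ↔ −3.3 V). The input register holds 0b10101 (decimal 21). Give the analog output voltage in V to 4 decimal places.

LSB = 6.6 V / 2^9 = 12.891 mV.
Code 0b10101 = 21 decimal.
V_out = (−3.3) + 21 × 0.0128906 V = -3.0293 V.

-3.0293 V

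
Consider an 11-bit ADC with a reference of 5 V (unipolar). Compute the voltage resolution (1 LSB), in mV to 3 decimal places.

Full-scale span = 5 V.
LSB = 5 / 2^11 = 5 / 2048 = 0.00244141 V = 2.441 mV.

2.441 mV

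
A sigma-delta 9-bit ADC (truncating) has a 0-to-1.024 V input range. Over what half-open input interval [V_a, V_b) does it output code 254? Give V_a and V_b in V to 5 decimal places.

[0.50800 V, 0.51000 V)

LSB = 1.024/2^9 = 2.000 mV.
V_a = V_low + 254·LSB = 0.508 V; V_b = V_low + 255·LSB = 0.51 V.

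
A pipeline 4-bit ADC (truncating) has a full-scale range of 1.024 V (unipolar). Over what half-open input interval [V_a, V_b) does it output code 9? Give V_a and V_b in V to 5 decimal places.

LSB = 1.024/2^4 = 64.000 mV.
V_a = V_low + 9·LSB = 0.576 V; V_b = V_low + 10·LSB = 0.64 V.

[0.57600 V, 0.64000 V)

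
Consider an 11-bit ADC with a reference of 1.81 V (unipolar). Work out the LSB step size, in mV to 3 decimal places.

Full-scale span = 1.81 V.
LSB = 1.81 / 2^11 = 1.81 / 2048 = 0.000883789 V = 0.884 mV.

0.884 mV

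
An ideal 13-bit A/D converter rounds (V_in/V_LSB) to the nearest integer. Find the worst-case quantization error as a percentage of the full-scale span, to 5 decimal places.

Rounding → worst-case error = ½ LSB = V_FS/2^14, so 100/16384 = 0.00610352 % of full scale.

0.00610 %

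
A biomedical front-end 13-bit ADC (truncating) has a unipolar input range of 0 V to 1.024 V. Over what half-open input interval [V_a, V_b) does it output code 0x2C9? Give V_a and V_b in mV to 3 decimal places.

LSB = 1.024/2^13 = 125.00 µV.
Code 0x2C9 = 713 decimal.
V_a = V_low + 713·LSB = 0.089125 V; V_b = V_low + 714·LSB = 0.08925 V.

[89.125 mV, 89.250 mV)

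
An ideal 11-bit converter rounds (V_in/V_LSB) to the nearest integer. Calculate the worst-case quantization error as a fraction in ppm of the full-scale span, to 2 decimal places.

Rounding → worst-case error = ½ LSB = V_FS/2^12, so 1e+06/4096 = 244.141 ppm of full scale.

244.14 ppm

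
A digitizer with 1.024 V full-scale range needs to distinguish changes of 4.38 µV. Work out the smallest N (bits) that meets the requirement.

Number of steps required ≥ 1.024 V / 4.38 µV = 233789.95.
Need 2^N ≥ 233789.95; 2^17 = 131072, 2^18 = 262144.
Minimum N = 18.

18 bits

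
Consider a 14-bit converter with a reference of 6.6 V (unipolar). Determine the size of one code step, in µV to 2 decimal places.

402.83 µV

Full-scale span = 6.6 V.
LSB = 6.6 / 2^14 = 6.6 / 16384 = 0.000402832 V = 402.83 µV.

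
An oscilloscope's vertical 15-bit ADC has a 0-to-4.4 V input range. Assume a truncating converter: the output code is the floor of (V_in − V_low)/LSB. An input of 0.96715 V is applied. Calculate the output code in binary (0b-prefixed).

code 0b1110000100010 (decimal 7202)

With 32768 levels over 4.4 V, one step is 134.28 µV.
Input sits at 7202.630 steps above V_low.
So the output code is 7202.
In binary (0b-prefixed): 0b1110000100010.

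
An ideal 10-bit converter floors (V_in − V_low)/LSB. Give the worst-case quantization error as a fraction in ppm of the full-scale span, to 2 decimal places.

976.56 ppm

Truncating → worst-case error = 1 LSB = V_FS/2^10, so 1e+06/1024 = 976.562 ppm of full scale.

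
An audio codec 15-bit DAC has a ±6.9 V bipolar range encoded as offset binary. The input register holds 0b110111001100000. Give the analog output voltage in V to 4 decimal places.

LSB = 13.8 V / 2^15 = 421.14 µV.
Code 0b110111001100000 = 28256 decimal.
V_out = (−6.9) + 28256 × 0.000421143 V = 4.9998 V.

4.9998 V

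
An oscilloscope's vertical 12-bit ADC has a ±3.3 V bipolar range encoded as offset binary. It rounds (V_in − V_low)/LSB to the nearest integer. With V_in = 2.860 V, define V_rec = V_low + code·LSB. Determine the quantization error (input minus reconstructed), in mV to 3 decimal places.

One LSB is 6.6 V / 4096 = 1.611 mV.
Scaled input = 3822.9333 LSBs, so code = 3823.
Code 3823 maps back to (−3.3) + 3823×0.00161133 V = 2.8601074 V.
Error = 2.860 − 2.8601074 = -0.000107422 V = -0.107 mV.

-0.107 mV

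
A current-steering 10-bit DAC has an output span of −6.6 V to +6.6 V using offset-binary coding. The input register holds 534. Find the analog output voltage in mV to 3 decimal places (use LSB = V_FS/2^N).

283.594 mV

LSB = 13.2 V / 2^10 = 12.891 mV.
V_out = (−6.6) + 534 × 0.0128906 V = 0.283594 V.
= 283.594 mV.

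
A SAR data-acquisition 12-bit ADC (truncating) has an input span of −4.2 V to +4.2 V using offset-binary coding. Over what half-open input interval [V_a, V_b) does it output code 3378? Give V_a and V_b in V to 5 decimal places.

[2.72754 V, 2.72959 V)

LSB = 8.4/2^12 = 2.051 mV.
V_a = V_low + 3378·LSB = 2.72754 V; V_b = V_low + 3379·LSB = 2.72959 V.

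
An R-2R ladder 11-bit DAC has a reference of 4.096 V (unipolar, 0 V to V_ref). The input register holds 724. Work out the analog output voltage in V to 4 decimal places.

LSB = 4.096 V / 2^11 = 2.000 mV.
V_out = 0 + 724 × 0.002 V = 1.448 V.

1.4480 V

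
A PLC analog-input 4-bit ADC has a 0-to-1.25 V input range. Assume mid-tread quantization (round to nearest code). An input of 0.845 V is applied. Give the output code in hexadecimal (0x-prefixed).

LSB = 1.25 V / 16 = 78.125 mV.
(0.845 − 0) / 0.078125 = 10.816 LSBs.
Round → code 11.
In hexadecimal (0x-prefixed): 0xB.

code 0xB (decimal 11)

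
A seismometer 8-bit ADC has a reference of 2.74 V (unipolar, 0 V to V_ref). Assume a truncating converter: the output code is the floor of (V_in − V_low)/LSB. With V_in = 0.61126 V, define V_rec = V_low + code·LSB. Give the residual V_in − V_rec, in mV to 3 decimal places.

LSB = 2.74/2^8 = 10.703 mV.
(0.61126 − 0)/0.0107031 = 57.1104; ⌊·⌋ gives code 57.
V_rec = 0 + 57·0.0107031 = 0.61007813 V.
Difference: 0.00118187 V → 1.182 mV.

1.182 mV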